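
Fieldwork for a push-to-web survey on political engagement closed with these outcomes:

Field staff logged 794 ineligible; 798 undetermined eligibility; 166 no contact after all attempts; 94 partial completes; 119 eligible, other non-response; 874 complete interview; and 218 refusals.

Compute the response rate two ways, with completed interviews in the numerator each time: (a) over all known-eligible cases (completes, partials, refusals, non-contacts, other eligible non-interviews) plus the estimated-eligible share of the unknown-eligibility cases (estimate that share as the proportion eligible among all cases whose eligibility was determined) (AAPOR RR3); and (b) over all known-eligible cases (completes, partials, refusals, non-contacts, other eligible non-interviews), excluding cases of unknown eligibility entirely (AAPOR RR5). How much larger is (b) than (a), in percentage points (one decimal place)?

Top: 874
Known eligible: 874 + 94 + 218 + 166 + 119 = 1471
e = 1471 / (1471 + 794) = 1471 / 2265 = 0.6494
e × U: 0.6494 × 798 = 518.22
Base: 1471 + 518.22 = 1989.22
RR3 = 874 / 1989.22 = 0.4394
Base: 874 + 94 + 218 + 166 + 119 = 1471
RR5 = 874 / 1471 = 0.5942
Difference = 59.42 − 43.94 = 15.48 percentage points

15.5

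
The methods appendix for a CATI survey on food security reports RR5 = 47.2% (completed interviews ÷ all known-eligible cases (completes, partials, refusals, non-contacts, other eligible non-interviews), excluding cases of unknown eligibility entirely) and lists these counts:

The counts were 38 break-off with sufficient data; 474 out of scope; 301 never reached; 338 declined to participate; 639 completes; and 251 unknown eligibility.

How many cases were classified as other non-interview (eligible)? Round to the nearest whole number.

38

RR5 = 639 / D = 0.472
D = 639 / 0.472 = 1353.8
Remaining denominator categories sum to 1316
other non-interview (eligible) = 1353.8 − 1316 ≈ 38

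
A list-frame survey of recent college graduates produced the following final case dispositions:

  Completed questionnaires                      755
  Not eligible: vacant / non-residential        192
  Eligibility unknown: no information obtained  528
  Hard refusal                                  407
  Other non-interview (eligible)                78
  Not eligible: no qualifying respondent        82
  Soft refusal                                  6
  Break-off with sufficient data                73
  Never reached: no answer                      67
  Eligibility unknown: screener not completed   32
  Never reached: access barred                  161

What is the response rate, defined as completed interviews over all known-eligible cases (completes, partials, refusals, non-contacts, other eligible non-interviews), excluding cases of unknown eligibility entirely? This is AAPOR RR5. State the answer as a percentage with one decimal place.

48.8%

Refused = 407 + 6 = 413
No answer / not reached = 67 + 161 = 228
Unknown eligibility = 32 + 528 = 560
Not eligible = 82 + 192 = 274
Num → 755
Denominator → 755 + 73 + 413 + 228 + 78 = 1547
RR5 = 755 / 1547 = 0.4880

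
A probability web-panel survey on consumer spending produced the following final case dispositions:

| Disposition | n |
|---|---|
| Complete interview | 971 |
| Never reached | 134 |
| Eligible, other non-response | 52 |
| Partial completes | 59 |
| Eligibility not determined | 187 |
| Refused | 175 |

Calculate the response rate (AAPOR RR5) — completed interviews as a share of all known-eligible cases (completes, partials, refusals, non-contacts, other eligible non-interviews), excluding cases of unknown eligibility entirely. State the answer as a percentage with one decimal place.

Num: 971
Denom: 971 + 59 + 175 + 134 + 52 = 1391
RR5 = 971 / 1391 = 0.6981

69.8%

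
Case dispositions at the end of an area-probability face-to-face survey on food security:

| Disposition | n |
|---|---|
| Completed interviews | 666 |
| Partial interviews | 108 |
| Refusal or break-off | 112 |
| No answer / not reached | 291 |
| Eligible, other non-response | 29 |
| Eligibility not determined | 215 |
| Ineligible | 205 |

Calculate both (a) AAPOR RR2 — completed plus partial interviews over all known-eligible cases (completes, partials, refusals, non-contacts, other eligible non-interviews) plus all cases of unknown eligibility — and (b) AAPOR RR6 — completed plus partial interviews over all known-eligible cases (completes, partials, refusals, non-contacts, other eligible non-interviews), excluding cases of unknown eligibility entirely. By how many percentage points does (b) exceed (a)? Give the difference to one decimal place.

9.7

Num = 666 + 108 = 774
Base = 666 + 108 + 112 + 291 + 29 + 215 = 1421
RR2 = 774 / 1421 = 0.5447
Base = 666 + 108 + 112 + 291 + 29 = 1206
RR6 = 774 / 1206 = 0.6418
Difference = 64.18 − 54.47 = 9.71 percentage points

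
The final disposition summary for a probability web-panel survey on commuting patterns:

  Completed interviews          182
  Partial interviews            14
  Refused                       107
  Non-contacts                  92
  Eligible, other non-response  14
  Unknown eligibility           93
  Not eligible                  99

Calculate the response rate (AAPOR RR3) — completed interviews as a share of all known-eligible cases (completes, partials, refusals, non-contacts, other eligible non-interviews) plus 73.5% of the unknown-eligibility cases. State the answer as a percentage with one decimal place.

Top: 182
Determined eligible: 182 + 14 + 107 + 92 + 14 = 409
Estimated eligible among unknowns: 0.7350 × 93 = 68.36
Denominator: 409 + 68.36 = 477.36
RR3 = 182 / 477.36 = 0.3813

38.1%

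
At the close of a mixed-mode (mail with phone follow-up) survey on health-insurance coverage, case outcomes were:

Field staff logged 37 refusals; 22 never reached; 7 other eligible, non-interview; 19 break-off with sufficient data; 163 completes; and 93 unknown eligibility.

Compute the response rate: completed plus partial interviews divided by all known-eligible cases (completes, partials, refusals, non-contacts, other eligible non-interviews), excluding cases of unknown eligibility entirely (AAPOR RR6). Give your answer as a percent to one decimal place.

73.4%

Numerator: 163 + 19 = 182
Base: 163 + 19 + 37 + 22 + 7 = 248
RR6 = 182 / 248 = 0.7339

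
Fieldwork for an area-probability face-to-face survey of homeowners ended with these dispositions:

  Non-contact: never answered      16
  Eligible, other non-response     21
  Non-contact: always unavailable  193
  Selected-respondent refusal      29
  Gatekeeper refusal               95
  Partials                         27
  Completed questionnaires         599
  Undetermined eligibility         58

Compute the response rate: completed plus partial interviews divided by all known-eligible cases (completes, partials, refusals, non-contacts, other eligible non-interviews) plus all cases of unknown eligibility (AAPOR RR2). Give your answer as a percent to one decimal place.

60.3%

Declined to participate = 95 + 29 = 124
No contact after all attempts = 16 + 193 = 209
Num → 599 + 27 = 626
Denom → 599 + 27 + 124 + 209 + 21 + 58 = 1038
RR2 = 626 / 1038 = 0.6031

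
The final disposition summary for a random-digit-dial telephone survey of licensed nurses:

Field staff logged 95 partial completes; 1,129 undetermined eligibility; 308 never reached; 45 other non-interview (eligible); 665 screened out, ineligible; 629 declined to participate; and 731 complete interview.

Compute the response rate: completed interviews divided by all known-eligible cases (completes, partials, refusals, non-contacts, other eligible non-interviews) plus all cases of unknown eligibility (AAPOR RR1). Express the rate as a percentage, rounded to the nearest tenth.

24.9%

Numerator: 731
Base: 731 + 95 + 629 + 308 + 45 + 1129 = 2937
RR1 = 731 / 2937 = 0.2489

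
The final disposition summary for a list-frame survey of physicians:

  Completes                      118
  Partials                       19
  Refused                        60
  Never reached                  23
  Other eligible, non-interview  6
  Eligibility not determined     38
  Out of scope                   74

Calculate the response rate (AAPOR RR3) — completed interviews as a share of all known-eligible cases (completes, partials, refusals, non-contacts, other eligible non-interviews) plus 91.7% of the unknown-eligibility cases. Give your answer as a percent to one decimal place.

45.2%

Numerator = 118
Eligible (known) = 118 + 19 + 60 + 23 + 6 = 226
Eligible share of unknowns = 0.9170 × 38 = 34.85
Denom = 226 + 34.85 = 260.85
RR3 = 118 / 260.85 = 0.4524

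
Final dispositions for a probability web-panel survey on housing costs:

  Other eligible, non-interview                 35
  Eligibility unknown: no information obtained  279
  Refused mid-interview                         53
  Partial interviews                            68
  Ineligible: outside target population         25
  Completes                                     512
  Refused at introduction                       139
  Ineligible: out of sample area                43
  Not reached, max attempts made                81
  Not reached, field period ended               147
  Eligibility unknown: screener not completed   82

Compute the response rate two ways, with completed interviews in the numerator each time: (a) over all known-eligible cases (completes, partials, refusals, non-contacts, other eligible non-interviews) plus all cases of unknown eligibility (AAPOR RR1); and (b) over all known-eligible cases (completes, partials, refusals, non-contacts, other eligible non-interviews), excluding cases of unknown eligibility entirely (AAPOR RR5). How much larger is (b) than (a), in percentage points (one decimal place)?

12.8

Refusals = 139 + 53 = 192
No contact after all attempts = 147 + 81 = 228
Eligibility not determined = 82 + 279 = 361
Not eligible = 25 + 43 = 68
Numerator = 512
Denom = 512 + 68 + 192 + 228 + 35 + 361 = 1396
RR1 = 512 / 1396 = 0.3668
Denom = 512 + 68 + 192 + 228 + 35 = 1035
RR5 = 512 / 1035 = 0.4947
Difference = 49.47 − 36.68 = 12.79 percentage points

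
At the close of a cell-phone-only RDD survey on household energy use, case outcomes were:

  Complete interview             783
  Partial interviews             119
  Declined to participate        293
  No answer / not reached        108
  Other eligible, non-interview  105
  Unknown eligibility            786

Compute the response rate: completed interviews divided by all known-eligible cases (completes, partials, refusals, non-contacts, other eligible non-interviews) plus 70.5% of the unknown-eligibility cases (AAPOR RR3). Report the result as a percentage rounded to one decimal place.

Num: 783
Eligible (known): 783 + 119 + 293 + 108 + 105 = 1408
e × U: 0.7050 × 786 = 554.13
Denom: 1408 + 554.13 = 1962.13
RR3 = 783 / 1962.13 = 0.3991

39.9%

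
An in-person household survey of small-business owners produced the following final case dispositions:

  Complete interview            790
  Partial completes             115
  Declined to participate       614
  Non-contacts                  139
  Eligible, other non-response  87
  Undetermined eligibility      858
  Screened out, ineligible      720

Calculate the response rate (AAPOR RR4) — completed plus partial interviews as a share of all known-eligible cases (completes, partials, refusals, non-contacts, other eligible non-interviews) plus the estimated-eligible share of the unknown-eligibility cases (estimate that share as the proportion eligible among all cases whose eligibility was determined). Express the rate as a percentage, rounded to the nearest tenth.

Numerator = 790 + 115 = 905
Known eligible = 790 + 115 + 614 + 139 + 87 = 1745
e = 1745 / (1745 + 720) = 1745 / 2465 = 0.7079
e × U = 0.7079 × 858 = 607.38
Denominator = 1745 + 607.38 = 2352.38
RR4 = 905 / 2352.38 = 0.3847

38.5%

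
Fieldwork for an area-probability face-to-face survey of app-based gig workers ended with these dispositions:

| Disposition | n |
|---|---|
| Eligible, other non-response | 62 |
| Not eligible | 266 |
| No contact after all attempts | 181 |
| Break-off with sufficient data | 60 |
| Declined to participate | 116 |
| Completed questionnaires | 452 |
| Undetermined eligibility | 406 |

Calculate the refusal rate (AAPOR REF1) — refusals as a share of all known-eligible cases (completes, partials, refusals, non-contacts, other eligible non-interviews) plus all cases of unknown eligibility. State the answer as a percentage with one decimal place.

9.1%

Numerator: 116
Denom: 452 + 60 + 116 + 181 + 62 + 406 = 1277
REF1 = 116 / 1277 = 0.0908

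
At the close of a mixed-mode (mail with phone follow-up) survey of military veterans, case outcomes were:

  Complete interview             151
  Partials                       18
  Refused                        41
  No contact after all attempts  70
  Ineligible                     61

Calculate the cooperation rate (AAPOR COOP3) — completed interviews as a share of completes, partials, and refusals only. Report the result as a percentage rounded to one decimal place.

Top → 151
Base → 151 + 18 + 41 = 210
COOP3 = 151 / 210 = 0.7190

71.9%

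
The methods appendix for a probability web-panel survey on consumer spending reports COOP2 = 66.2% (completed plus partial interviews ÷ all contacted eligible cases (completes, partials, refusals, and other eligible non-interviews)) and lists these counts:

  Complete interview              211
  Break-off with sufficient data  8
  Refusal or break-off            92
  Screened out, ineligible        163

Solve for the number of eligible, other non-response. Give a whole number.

Top → 211 + 8 = 219
COOP2 = 219 / D = 0.662
D = 219 / 0.662 = 330.8
Remaining denominator categories sum to 311
eligible, other non-response = 330.8 − 311 ≈ 20

20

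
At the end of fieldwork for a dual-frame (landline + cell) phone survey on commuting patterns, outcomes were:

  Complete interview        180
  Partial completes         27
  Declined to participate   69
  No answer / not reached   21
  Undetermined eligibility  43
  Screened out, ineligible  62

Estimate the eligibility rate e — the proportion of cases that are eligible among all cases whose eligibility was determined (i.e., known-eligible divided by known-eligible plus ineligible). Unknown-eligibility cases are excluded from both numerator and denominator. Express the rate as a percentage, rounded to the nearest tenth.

Known eligible → 180 + 27 + 69 + 21 = 297
e = 297 / (297 + 62) = 297 / 359 = 0.8273

82.7%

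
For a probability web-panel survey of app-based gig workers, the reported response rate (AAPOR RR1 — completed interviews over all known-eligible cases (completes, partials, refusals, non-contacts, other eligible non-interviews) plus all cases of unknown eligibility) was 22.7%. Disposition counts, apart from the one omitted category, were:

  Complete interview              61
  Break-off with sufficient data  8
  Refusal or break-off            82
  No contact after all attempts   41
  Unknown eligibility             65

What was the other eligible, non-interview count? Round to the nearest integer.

12

RR1 = 61 / D = 0.227
D = 61 / 0.227 = 268.7
Remaining denominator categories sum to 257
other eligible, non-interview = 268.7 − 257 ≈ 12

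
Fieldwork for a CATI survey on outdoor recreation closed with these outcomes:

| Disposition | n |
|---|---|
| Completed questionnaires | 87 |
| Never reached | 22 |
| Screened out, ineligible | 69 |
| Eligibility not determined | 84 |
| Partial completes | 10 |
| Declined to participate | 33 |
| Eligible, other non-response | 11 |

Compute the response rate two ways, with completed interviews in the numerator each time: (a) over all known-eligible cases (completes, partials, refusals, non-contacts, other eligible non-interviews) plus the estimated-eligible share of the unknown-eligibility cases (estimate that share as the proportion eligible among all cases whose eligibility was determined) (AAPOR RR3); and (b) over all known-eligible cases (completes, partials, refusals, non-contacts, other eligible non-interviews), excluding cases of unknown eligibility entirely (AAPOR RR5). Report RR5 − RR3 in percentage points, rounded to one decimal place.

Numerator → 87
Determined eligible → 87 + 10 + 33 + 22 + 11 = 163
e = 163 / (163 + 69) = 163 / 232 = 0.7026
Eligible share of unknowns → 0.7026 × 84 = 59.02
Base → 163 + 59.02 = 222.02
RR3 = 87 / 222.02 = 0.3919
Base → 87 + 10 + 33 + 22 + 11 = 163
RR5 = 87 / 163 = 0.5337
Difference = 53.37 − 39.19 = 14.18 percentage points

14.2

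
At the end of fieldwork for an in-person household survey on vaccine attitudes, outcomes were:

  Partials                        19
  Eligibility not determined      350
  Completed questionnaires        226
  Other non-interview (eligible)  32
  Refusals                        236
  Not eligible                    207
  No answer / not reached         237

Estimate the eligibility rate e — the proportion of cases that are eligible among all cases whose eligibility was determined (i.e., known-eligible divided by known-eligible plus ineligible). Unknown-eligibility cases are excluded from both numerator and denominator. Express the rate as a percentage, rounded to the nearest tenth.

78.4%

Eligible (known): 226 + 19 + 236 + 237 + 32 = 750
e = 750 / (750 + 207) = 750 / 957 = 0.7837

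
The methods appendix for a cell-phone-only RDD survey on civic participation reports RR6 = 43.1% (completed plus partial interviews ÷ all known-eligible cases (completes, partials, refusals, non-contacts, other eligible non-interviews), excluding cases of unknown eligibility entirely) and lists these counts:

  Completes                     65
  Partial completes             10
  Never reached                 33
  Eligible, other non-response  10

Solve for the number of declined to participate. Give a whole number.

Top → 65 + 10 = 75
RR6 = 75 / D = 0.431
D = 75 / 0.431 = 174.0
Rest of base = 118
declined to participate = 174.0 − 118 ≈ 56

56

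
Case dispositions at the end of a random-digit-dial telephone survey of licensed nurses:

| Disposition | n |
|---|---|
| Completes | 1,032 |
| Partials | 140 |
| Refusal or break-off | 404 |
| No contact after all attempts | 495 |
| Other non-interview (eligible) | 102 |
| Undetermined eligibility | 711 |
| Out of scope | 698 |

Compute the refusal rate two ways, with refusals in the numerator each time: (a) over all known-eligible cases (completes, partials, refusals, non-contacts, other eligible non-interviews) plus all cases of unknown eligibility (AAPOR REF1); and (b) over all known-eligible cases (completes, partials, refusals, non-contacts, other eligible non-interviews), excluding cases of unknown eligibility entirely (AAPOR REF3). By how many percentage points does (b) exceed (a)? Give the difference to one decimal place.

4.6

Num = 404
Denom = 1032 + 140 + 404 + 495 + 102 + 711 = 2884
REF1 = 404 / 2884 = 0.1401
Denom = 1032 + 140 + 404 + 495 + 102 = 2173
REF3 = 404 / 2173 = 0.1859
Difference = 18.59 − 14.01 = 4.58 percentage points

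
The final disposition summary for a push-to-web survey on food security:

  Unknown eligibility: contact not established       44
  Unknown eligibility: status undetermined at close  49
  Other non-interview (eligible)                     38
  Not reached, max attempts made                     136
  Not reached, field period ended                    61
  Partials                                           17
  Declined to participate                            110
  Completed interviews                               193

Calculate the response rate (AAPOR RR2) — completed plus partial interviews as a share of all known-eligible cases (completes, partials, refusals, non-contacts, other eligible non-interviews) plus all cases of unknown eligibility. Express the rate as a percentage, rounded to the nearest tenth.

Non-contacts = 61 + 136 = 197
Unknown if eligible = 44 + 49 = 93
Numerator → 193 + 17 = 210
Denominator → 193 + 17 + 110 + 197 + 38 + 93 = 648
RR2 = 210 / 648 = 0.3241

32.4%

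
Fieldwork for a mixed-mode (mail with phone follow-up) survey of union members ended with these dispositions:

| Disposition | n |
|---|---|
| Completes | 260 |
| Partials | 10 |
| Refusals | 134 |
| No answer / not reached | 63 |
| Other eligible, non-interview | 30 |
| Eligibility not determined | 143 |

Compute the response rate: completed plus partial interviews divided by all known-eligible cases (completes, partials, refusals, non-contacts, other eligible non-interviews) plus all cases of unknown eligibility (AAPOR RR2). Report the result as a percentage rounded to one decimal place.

Top → 260 + 10 = 270
Base → 260 + 10 + 134 + 63 + 30 + 143 = 640
RR2 = 270 / 640 = 0.4219

42.2%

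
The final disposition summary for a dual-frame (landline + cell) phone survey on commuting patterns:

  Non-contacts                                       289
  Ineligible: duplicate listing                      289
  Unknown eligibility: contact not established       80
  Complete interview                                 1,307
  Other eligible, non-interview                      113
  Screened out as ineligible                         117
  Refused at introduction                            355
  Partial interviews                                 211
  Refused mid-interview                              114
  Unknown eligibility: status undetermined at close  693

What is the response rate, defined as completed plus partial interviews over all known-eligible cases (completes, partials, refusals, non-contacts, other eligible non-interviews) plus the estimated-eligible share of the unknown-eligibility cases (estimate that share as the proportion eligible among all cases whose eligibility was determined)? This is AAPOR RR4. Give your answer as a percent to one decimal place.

49.8%

Refused = 355 + 114 = 469
Undetermined eligibility = 80 + 693 = 773
Out of scope = 117 + 289 = 406
Numerator → 1307 + 211 = 1518
Eligible (known) → 1307 + 211 + 469 + 289 + 113 = 2389
e = 2389 / (2389 + 406) = 2389 / 2795 = 0.8547
Estimated eligible among unknowns → 0.8547 × 773 = 660.68
Denominator → 2389 + 660.68 = 3049.68
RR4 = 1518 / 3049.68 = 0.4978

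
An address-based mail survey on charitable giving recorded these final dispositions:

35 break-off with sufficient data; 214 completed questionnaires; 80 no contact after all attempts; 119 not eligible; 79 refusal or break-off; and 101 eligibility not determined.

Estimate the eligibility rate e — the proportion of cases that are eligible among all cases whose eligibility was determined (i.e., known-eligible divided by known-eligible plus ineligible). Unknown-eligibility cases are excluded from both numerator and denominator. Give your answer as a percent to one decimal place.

77.4%

Known eligible → 214 + 35 + 79 + 80 = 408
e = 408 / (408 + 119) = 408 / 527 = 0.7742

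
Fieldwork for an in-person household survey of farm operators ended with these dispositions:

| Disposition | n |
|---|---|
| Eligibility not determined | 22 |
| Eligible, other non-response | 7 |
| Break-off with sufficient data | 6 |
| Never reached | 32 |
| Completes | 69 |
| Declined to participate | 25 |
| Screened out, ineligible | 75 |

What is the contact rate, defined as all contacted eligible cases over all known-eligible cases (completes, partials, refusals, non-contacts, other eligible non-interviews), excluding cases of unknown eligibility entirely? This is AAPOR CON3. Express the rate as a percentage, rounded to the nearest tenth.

77.0%

Num → 69 + 6 + 25 + 7 = 107
Base → 69 + 6 + 25 + 32 + 7 = 139
CON3 = 107 / 139 = 0.7698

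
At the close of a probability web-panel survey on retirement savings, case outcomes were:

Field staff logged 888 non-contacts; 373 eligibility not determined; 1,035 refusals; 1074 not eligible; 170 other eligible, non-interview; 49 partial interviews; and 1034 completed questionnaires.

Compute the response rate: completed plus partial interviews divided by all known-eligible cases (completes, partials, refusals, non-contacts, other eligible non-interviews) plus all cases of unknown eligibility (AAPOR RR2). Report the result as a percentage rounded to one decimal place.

Top: 1034 + 49 = 1083
Base: 1034 + 49 + 1035 + 888 + 170 + 373 = 3549
RR2 = 1083 / 3549 = 0.3052

30.5%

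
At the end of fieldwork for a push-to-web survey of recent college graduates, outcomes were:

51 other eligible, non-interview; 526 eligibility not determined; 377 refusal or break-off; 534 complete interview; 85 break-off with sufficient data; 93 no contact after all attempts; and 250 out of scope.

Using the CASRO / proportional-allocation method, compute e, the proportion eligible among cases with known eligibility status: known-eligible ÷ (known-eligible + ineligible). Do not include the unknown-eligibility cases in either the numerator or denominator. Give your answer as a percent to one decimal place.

Determined eligible: 534 + 85 + 377 + 93 + 51 = 1140
e = 1140 / (1140 + 250) = 1140 / 1390 = 0.8201

82.0%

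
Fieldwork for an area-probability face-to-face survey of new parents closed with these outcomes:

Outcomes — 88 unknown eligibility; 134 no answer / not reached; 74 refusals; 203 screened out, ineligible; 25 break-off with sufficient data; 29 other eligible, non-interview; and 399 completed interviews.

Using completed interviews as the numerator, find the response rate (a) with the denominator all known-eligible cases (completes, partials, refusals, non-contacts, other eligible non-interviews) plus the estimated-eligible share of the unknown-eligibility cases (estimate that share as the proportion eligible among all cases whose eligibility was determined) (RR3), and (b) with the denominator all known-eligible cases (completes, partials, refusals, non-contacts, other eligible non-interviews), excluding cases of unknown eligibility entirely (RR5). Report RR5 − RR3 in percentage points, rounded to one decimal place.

Top = 399
Known eligible = 399 + 25 + 74 + 134 + 29 = 661
e = 661 / (661 + 203) = 661 / 864 = 0.7650
Estimated eligible among unknowns = 0.7650 × 88 = 67.32
Denom = 661 + 67.32 = 728.32
RR3 = 399 / 728.32 = 0.5478
Denom = 399 + 25 + 74 + 134 + 29 = 661
RR5 = 399 / 661 = 0.6036
Difference = 60.36 − 54.78 = 5.58 percentage points

5.6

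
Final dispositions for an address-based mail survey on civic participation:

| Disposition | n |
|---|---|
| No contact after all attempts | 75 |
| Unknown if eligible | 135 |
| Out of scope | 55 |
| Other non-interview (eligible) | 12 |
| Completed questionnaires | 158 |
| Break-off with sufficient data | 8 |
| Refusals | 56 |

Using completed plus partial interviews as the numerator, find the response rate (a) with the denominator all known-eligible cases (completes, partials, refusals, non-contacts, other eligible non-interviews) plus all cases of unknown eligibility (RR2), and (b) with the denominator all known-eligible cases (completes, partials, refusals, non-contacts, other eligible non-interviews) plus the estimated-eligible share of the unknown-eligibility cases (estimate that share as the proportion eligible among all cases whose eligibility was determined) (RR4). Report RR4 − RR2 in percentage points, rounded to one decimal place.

1.8

Numerator → 158 + 8 = 166
Base → 158 + 8 + 56 + 75 + 12 + 135 = 444
RR2 = 166 / 444 = 0.3739
Determined eligible → 158 + 8 + 56 + 75 + 12 = 309
e = 309 / (309 + 55) = 309 / 364 = 0.8489
Estimated eligible among unknowns → 0.8489 × 135 = 114.60
Base → 309 + 114.60 = 423.60
RR4 = 166 / 423.60 = 0.3919
Difference = 39.19 − 37.39 = 1.80 percentage points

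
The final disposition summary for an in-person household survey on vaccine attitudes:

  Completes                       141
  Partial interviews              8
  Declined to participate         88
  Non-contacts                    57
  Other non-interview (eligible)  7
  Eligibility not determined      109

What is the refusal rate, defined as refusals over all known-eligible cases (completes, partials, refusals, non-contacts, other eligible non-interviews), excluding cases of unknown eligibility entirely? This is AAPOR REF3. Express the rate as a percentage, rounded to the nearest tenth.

Numerator → 88
Base → 141 + 8 + 88 + 57 + 7 = 301
REF3 = 88 / 301 = 0.2924

29.2%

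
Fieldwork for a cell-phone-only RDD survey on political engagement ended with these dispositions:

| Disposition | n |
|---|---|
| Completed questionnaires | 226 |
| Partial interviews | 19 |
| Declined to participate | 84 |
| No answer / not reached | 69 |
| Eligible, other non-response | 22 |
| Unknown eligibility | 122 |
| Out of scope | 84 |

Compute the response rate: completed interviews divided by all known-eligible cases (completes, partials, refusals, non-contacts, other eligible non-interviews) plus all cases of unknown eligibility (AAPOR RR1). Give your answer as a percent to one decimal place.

41.7%

Top → 226
Denominator → 226 + 19 + 84 + 69 + 22 + 122 = 542
RR1 = 226 / 542 = 0.4170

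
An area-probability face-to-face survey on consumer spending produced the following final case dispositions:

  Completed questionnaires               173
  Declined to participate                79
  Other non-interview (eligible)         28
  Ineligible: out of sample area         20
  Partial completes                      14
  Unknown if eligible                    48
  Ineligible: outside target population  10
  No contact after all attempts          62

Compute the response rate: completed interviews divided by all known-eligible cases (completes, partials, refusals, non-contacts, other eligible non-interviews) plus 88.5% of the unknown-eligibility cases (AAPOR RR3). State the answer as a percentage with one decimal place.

43.4%

Out of scope = 10 + 20 = 30
Top → 173
Known eligible → 173 + 14 + 79 + 62 + 28 = 356
e × U → 0.8850 × 48 = 42.48
Denom → 356 + 42.48 = 398.48
RR3 = 173 / 398.48 = 0.4341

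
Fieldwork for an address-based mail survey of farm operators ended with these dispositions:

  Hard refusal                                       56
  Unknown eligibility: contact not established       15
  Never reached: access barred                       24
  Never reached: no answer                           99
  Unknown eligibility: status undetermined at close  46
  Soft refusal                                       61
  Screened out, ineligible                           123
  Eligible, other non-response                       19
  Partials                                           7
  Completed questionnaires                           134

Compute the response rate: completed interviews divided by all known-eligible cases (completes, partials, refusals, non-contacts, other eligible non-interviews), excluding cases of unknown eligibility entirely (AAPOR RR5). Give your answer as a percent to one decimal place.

33.5%

Declined to participate = 56 + 61 = 117
Never reached = 99 + 24 = 123
Unknown if eligible = 15 + 46 = 61
Top: 134
Denominator: 134 + 7 + 117 + 123 + 19 = 400
RR5 = 134 / 400 = 0.3350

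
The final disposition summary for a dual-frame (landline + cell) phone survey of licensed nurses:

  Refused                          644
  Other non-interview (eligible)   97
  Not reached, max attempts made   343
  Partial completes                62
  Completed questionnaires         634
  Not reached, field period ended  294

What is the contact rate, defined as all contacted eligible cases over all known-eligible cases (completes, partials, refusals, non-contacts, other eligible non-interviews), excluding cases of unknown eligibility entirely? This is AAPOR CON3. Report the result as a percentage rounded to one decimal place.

69.3%

Non-contacts = 294 + 343 = 637
Top: 634 + 62 + 644 + 97 = 1437
Base: 634 + 62 + 644 + 637 + 97 = 2074
CON3 = 1437 / 2074 = 0.6929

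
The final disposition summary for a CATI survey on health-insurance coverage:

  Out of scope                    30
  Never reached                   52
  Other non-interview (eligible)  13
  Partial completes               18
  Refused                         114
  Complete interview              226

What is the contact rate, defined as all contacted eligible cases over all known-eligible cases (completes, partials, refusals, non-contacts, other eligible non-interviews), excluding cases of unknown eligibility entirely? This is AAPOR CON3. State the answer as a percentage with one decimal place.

87.7%

Top → 226 + 18 + 114 + 13 = 371
Denominator → 226 + 18 + 114 + 52 + 13 = 423
CON3 = 371 / 423 = 0.8771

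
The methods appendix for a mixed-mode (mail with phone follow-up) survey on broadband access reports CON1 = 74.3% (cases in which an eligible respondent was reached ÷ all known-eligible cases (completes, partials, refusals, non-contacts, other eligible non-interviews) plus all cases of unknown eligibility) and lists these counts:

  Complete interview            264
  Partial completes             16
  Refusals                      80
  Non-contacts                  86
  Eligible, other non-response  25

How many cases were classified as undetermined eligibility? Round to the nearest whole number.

Numerator → 264 + 16 + 80 + 25 = 385
CON1 = 385 / D = 0.743
D = 385 / 0.743 = 518.2
Other denominator terms total 471
undetermined eligibility = 518.2 − 471 ≈ 47

47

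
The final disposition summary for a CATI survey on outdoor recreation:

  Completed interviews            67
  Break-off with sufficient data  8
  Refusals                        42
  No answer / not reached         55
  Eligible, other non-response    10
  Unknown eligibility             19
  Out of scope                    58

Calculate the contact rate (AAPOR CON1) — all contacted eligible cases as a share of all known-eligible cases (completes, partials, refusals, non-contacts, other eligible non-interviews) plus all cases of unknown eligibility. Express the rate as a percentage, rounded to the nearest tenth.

63.2%

Top → 67 + 8 + 42 + 10 = 127
Base → 67 + 8 + 42 + 55 + 10 + 19 = 201
CON1 = 127 / 201 = 0.6318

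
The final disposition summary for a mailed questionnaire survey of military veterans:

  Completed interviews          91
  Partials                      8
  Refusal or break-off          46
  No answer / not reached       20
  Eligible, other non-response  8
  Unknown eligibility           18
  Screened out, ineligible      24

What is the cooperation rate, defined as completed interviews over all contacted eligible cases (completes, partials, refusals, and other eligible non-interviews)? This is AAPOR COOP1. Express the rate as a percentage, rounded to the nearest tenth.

Top → 91
Denom → 91 + 8 + 46 + 8 = 153
COOP1 = 91 / 153 = 0.5948

59.5%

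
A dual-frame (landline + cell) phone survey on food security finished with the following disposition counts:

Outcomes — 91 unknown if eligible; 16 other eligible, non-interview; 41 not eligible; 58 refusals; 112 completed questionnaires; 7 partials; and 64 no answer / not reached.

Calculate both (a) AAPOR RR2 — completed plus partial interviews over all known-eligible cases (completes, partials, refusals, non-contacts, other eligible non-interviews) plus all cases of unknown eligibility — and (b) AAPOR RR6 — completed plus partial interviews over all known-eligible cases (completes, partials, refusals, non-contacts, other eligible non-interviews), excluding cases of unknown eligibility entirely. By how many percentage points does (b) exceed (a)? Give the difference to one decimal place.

12.1

Numerator → 112 + 7 = 119
Base → 112 + 7 + 58 + 64 + 16 + 91 = 348
RR2 = 119 / 348 = 0.3420
Base → 112 + 7 + 58 + 64 + 16 = 257
RR6 = 119 / 257 = 0.4630
Difference = 46.30 − 34.20 = 12.10 percentage points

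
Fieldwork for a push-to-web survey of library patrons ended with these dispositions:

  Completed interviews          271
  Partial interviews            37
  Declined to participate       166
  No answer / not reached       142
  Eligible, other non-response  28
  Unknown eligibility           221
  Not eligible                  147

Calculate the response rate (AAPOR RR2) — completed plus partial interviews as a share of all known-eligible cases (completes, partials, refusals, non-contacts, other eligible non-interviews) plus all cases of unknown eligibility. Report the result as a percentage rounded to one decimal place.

Numerator = 271 + 37 = 308
Base = 271 + 37 + 166 + 142 + 28 + 221 = 865
RR2 = 308 / 865 = 0.3561

35.6%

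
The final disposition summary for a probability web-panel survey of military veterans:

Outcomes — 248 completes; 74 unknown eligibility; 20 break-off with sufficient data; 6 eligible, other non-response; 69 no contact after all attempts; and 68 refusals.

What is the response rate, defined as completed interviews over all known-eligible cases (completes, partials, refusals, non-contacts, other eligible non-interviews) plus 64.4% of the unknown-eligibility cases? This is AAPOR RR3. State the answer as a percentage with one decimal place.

54.1%

Top = 248
Determined eligible = 248 + 20 + 68 + 69 + 6 = 411
Eligible share of unknowns = 0.6440 × 74 = 47.66
Denominator = 411 + 47.66 = 458.66
RR3 = 248 / 458.66 = 0.5407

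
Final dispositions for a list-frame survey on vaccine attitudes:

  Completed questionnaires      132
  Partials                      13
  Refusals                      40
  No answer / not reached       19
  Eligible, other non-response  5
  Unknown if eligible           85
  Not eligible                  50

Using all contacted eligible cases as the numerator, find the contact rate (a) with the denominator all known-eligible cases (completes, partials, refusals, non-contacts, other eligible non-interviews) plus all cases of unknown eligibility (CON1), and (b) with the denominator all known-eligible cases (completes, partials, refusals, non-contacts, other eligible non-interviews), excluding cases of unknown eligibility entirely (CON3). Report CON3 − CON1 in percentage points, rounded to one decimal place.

26.3

Top → 132 + 13 + 40 + 5 = 190
Denominator → 132 + 13 + 40 + 19 + 5 + 85 = 294
CON1 = 190 / 294 = 0.6463
Denominator → 132 + 13 + 40 + 19 + 5 = 209
CON3 = 190 / 209 = 0.9091
Difference = 90.91 − 64.63 = 26.28 percentage points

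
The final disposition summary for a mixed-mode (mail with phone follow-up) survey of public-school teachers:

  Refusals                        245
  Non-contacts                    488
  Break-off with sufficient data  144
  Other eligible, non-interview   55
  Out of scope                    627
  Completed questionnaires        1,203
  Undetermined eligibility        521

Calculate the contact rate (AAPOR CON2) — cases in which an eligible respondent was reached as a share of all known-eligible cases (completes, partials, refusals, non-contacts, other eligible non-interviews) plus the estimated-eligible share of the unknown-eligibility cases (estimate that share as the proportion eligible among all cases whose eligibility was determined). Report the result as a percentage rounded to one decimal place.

Num → 1203 + 144 + 245 + 55 = 1647
Eligible (known) → 1203 + 144 + 245 + 488 + 55 = 2135
e = 2135 / (2135 + 627) = 2135 / 2762 = 0.7730
Estimated eligible among unknowns → 0.7730 × 521 = 402.73
Denominator → 2135 + 402.73 = 2537.73
CON2 = 1647 / 2537.73 = 0.6490

64.9%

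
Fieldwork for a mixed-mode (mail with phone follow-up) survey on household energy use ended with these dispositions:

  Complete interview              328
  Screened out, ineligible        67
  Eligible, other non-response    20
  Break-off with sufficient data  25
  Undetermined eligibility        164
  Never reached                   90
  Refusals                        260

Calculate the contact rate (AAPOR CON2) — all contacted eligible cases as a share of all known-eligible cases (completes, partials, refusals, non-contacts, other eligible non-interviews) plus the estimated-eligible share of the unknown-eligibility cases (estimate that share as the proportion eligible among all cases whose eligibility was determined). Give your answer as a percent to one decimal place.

72.5%

Numerator: 328 + 25 + 260 + 20 = 633
Determined eligible: 328 + 25 + 260 + 90 + 20 = 723
e = 723 / (723 + 67) = 723 / 790 = 0.9152
e × U: 0.9152 × 164 = 150.09
Denom: 723 + 150.09 = 873.09
CON2 = 633 / 873.09 = 0.7250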